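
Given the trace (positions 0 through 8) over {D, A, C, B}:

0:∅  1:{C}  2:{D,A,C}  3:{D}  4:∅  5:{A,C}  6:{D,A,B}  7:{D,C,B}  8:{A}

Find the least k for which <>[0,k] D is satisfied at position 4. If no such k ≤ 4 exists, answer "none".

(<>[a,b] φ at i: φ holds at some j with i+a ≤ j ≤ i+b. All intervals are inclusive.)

2

Scan j = 4,5,… for D:
  j=4: fails
  j=5: fails
  j=6: holds
First hit at j=6, so smallest k = 6-4 = 2.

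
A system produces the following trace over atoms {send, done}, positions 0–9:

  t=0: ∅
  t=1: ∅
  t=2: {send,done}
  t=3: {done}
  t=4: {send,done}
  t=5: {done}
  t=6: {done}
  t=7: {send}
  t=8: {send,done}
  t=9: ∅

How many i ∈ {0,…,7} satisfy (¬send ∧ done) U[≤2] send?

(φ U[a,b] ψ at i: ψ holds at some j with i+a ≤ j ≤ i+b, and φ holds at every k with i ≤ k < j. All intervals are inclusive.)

6

Evaluate at each i in [0,7]:
  i=0: ✗ (lhs fails at k=0 before rhs at j=2)
  i=1: ✗ (lhs fails at k=1 before rhs at j=2)
  i=2: ✓ (rhs at j=2)
  i=3: ✓ (rhs at j=4; lhs holds on [3,3])
  i=4: ✓ (rhs at j=4)
  i=5: ✓ (rhs at j=7; lhs holds on [5,6])
  i=6: ✓ (rhs at j=7; lhs holds on [6,6])
  i=7: ✓ (rhs at j=7)
Positions where it holds: {2, 3, 4, 5, 6, 7} → 6.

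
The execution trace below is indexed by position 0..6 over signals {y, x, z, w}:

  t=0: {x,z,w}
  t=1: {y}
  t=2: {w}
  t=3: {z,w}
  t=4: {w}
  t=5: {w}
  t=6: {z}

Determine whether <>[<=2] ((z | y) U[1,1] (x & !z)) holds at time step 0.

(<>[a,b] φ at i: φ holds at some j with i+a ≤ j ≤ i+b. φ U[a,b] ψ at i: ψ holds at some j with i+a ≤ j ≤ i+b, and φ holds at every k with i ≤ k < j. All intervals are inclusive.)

No

Check ((z | y) U[1,1] (x & !z)) at each j in [0,2]:
  j=0: fails
  j=1: fails
  j=2: fails
No position in the window satisfies it → formula fails.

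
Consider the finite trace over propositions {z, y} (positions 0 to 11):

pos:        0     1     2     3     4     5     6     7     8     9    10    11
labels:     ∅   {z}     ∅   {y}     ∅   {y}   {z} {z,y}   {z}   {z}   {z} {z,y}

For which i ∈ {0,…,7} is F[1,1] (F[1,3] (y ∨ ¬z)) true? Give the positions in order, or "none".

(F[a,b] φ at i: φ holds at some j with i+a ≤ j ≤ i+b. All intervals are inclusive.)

0, 1, 2, 3, 4, 5, 7

Evaluate at each i in [0,7]:
  i=0: ✓ (witness j=1)
  i=1: ✓ (witness j=2)
  i=2: ✓ (witness j=3)
  i=3: ✓ (witness j=4)
  i=4: ✓ (witness j=5)
  i=5: ✓ (witness j=6)
  i=6: ✗ (none in [7,7])
  i=7: ✓ (witness j=8)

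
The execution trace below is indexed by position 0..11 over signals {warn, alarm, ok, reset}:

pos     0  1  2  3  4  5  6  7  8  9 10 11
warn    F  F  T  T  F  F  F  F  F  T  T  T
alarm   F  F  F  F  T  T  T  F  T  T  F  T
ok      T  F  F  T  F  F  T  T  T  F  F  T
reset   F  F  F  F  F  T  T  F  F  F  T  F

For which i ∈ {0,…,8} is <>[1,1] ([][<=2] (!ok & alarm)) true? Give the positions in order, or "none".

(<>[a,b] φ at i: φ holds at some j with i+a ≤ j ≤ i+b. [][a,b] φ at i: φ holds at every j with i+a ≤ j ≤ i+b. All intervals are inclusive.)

none

Evaluate at each i in [0,8]:
  i=0: ✗ (none in [1,1])
  i=1: ✗ (none in [2,2])
  i=2: ✗ (none in [3,3])
  i=3: ✗ (none in [4,4])
  i=4: ✗ (none in [5,5])
  i=5: ✗ (none in [6,6])
  i=6: ✗ (none in [7,7])
  i=7: ✗ (none in [8,8])
  i=8: ✗ (none in [9,9])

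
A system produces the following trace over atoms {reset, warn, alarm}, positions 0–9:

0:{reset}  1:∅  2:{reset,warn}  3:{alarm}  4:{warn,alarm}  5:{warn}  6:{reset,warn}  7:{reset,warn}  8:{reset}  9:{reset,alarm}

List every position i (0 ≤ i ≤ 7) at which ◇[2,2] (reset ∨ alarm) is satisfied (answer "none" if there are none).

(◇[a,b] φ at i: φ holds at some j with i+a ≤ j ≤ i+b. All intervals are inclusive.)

0, 1, 2, 4, 5, 6, 7

Evaluate at each i in [0,7]:
  i=0: ✓ (witness j=2)
  i=1: ✓ (witness j=3)
  i=2: ✓ (witness j=4)
  i=3: ✗ (none in [5,5])
  i=4: ✓ (witness j=6)
  i=5: ✓ (witness j=7)
  i=6: ✓ (witness j=8)
  i=7: ✓ (witness j=9)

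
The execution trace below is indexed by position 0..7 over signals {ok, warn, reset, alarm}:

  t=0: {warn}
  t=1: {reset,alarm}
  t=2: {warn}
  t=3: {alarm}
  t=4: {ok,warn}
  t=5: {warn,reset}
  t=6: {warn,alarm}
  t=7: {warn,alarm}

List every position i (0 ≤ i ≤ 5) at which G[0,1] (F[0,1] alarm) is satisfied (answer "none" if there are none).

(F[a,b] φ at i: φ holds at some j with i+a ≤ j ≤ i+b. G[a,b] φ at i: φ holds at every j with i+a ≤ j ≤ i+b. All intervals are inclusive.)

Evaluate at each i in [0,5]:
  i=0: ✓ (all of [0,1])
  i=1: ✓ (all of [1,2])
  i=2: ✓ (all of [2,3])
  i=3: ✗ (fails at j=4)
  i=4: ✗ (fails at j=4)
  i=5: ✓ (all of [5,6])

0, 1, 2, 5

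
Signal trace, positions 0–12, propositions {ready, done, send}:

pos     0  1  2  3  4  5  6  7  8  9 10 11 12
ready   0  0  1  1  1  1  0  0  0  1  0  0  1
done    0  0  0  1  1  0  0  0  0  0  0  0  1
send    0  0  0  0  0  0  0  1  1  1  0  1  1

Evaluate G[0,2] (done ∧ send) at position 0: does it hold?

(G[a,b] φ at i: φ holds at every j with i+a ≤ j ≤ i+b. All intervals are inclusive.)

Does not hold

Check (done ∧ send) at every j in [0,2]:
  j=0: false
  j=1: false
  j=2: false
Fails at j=0 → formula fails.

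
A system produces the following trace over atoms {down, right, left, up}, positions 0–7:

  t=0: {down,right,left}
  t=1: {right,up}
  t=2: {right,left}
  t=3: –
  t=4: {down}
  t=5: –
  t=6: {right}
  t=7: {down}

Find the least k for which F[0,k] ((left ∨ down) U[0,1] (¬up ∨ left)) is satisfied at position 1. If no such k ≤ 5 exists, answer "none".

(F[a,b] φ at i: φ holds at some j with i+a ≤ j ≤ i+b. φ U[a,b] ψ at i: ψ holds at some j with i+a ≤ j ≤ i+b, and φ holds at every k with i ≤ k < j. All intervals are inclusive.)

1

Scan j = 1,2,… for ((left ∨ down) U[0,1] (¬up ∨ left)):
  j=1: fails
  j=2: holds
First hit at j=2, so smallest k = 2-1 = 1.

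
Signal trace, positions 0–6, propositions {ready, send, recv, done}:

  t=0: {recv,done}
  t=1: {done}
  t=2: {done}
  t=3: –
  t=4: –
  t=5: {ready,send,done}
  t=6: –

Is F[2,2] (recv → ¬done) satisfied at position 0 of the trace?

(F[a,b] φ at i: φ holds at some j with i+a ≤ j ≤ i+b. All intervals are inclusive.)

Check (recv → ¬done) at each j in [2,2]:
  j=2: true
Found at j=2 → formula holds.

True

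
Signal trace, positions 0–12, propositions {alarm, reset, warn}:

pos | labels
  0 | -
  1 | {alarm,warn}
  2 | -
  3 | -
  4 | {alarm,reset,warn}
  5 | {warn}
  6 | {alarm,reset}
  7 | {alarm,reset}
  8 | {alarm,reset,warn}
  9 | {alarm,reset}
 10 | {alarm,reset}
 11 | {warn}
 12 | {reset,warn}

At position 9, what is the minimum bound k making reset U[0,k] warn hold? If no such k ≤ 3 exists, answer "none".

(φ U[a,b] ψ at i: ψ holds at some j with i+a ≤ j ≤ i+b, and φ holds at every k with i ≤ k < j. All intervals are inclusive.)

Need earliest j ≥ 9 with warn, and reset at every k in [9,j-1].
  j=9: rhs fails.
  j=10: rhs fails.
  j=11: rhs holds; lhs holds on [9,10]. k = 2.

2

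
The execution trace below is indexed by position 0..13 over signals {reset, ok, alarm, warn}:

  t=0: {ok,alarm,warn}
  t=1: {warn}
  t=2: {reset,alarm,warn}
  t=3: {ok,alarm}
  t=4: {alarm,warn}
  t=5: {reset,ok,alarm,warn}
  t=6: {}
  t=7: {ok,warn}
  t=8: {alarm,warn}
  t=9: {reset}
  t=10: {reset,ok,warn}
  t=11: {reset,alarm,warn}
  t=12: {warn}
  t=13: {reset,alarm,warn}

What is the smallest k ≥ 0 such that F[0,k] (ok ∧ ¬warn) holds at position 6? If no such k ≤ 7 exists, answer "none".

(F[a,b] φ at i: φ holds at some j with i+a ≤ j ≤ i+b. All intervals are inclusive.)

none

Scan j = 6,7,… for (ok ∧ ¬warn):
  j=6: fails
  j=7: fails
  j=8: fails
  j=9: fails
  j=10: fails
  j=11: fails
  j=12: fails
  j=13: fails
No j in [6,13] satisfies it → none.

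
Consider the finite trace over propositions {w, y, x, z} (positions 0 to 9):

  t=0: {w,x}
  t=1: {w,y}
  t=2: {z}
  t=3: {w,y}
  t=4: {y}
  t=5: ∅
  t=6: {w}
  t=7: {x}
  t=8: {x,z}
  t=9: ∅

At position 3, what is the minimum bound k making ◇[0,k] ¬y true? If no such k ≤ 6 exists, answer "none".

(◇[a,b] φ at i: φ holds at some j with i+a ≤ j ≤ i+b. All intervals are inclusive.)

2

Scan j = 3,4,… for ¬y:
  j=3: fails
  j=4: fails
  j=5: holds
First hit at j=5, so smallest k = 5-3 = 2.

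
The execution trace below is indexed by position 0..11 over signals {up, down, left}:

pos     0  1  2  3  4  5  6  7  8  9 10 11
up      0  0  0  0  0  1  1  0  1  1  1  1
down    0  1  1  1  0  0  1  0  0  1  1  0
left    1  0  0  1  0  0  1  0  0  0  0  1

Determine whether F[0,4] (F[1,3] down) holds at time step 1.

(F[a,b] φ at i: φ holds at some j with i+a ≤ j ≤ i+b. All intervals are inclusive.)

Yes

Check F[1,3] down at each j in [1,5]:
  j=1: holds (witness at 2)
  j=2: holds (witness at 3)
  j=3: holds (witness at 6)
  j=4: holds (witness at 6)
  j=5: holds (witness at 6)
Found at j=1 → formula holds.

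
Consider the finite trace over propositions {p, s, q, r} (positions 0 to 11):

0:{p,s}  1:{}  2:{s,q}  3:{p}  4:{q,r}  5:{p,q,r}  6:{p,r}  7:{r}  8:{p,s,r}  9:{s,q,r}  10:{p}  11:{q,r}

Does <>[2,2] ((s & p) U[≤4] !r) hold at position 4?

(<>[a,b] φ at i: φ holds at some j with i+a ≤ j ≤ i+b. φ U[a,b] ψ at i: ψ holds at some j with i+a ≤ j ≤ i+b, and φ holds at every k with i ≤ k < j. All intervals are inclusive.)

Does not hold

Check ((s & p) U[≤4] !r) at each j in [6,6]:
  j=6: fails
No position in the window satisfies it → formula fails.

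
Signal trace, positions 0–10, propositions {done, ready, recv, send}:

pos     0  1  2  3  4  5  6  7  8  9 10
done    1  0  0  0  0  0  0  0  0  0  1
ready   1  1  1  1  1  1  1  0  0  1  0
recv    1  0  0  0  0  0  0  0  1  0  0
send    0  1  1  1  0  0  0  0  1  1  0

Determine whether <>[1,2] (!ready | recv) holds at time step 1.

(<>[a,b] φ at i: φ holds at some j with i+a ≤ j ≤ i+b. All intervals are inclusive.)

Does not hold

Check (!ready | recv) at each j in [2,3]:
  j=2: false
  j=3: false
No position in the window satisfies it → formula fails.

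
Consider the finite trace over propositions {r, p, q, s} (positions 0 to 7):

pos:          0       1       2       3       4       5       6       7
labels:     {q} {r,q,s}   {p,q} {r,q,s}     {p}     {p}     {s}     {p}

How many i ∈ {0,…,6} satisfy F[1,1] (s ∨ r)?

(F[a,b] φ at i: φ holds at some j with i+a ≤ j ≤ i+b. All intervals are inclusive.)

Evaluate at each i in [0,6]:
  i=0: ✓ (witness j=1)
  i=1: ✗ (none in [2,2])
  i=2: ✓ (witness j=3)
  i=3: ✗ (none in [4,4])
  i=4: ✗ (none in [5,5])
  i=5: ✓ (witness j=6)
  i=6: ✗ (none in [7,7])
Positions where it holds: {0, 2, 5} → 3.

3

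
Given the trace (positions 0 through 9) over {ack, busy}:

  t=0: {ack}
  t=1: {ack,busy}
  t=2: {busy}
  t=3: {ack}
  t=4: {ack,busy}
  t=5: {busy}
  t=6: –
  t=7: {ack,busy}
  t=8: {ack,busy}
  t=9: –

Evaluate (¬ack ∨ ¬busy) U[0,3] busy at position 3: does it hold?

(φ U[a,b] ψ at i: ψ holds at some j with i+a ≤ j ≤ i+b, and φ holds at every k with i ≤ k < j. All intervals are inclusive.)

Need some j in [3,6] with busy, and (¬ack ∨ ¬busy) at every k in [3,j-1].
  j=3: busy false.
  j=4: busy holds; (¬ack ∨ ¬busy) holds at every k in [3,3] → satisfied.

Yes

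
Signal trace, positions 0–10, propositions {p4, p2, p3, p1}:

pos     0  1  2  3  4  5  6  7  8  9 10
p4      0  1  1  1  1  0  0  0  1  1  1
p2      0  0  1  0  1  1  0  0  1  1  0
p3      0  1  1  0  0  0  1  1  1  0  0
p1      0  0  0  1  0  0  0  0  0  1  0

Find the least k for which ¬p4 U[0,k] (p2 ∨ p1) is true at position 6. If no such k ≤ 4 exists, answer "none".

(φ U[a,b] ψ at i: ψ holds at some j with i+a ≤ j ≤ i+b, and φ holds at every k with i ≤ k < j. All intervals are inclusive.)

Need earliest j ≥ 6 with (p2 ∨ p1), and ¬p4 at every k in [6,j-1].
  j=6: rhs fails.
  j=7: rhs fails.
  j=8: rhs holds; lhs holds on [6,7]. k = 2.

2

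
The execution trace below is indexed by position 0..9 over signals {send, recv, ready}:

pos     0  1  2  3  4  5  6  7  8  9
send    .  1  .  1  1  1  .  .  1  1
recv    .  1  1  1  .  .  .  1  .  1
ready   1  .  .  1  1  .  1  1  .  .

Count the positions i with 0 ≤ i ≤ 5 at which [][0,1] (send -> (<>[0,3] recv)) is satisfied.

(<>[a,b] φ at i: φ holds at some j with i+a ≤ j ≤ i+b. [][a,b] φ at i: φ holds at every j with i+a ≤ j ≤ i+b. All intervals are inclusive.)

6

Evaluate at each i in [0,5]:
  i=0: ✓ (all of [0,1])
  i=1: ✓ (all of [1,2])
  i=2: ✓ (all of [2,3])
  i=3: ✓ (all of [3,4])
  i=4: ✓ (all of [4,5])
  i=5: ✓ (all of [5,6])
Positions where it holds: {0, 1, 2, 3, 4, 5} → 6.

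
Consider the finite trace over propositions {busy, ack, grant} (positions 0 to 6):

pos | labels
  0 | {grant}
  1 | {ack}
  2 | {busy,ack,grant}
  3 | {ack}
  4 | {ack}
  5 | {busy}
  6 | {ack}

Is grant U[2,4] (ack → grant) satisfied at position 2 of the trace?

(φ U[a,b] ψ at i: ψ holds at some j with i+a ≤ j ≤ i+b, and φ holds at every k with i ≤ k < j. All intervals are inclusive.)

Need some j in [4,6] with (ack → grant), and grant at every k in [2,j-1].
  j=4: (ack → grant) false.
  j=5: (ack → grant) holds, but grant fails at k=3 → not this j.
  j=6: (ack → grant) false.
No j in the window works → until fails.

Does not hold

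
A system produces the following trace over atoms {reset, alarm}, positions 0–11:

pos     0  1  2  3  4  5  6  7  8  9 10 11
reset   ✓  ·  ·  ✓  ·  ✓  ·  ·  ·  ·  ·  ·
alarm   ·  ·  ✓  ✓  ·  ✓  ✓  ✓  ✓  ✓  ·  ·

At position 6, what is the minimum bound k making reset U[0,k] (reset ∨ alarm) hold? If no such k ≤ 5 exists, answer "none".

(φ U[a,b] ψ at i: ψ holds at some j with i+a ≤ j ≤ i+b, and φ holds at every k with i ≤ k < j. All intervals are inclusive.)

Need earliest j ≥ 6 with (reset ∨ alarm), and reset at every k in [6,j-1].
  j=6: rhs holds (empty prefix). k = 0.

0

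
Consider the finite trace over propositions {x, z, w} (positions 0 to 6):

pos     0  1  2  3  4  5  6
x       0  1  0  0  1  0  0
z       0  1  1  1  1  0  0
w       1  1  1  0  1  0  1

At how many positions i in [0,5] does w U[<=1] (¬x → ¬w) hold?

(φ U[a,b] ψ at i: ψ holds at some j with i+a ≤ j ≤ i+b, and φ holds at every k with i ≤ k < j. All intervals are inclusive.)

Evaluate at each i in [0,5]:
  i=0: ✓ (rhs at j=1; lhs holds on [0,0])
  i=1: ✓ (rhs at j=1)
  i=2: ✓ (rhs at j=3; lhs holds on [2,2])
  i=3: ✓ (rhs at j=3)
  i=4: ✓ (rhs at j=4)
  i=5: ✓ (rhs at j=5)
Positions where it holds: {0, 1, 2, 3, 4, 5} → 6.

6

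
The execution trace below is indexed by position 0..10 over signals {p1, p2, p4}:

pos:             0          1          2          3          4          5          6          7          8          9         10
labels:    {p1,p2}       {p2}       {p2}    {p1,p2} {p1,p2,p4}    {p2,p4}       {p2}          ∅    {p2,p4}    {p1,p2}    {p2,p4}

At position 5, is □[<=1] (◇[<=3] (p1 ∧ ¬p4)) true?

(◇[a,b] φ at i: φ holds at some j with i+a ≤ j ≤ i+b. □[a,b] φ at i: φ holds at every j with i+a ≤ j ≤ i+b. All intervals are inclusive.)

False

Check ◇[<=3] (p1 ∧ ¬p4) at every j in [5,6]:
  j=5: fails (none in [5,8])
  j=6: holds (witness at 9)
Fails at j=5 → formula fails.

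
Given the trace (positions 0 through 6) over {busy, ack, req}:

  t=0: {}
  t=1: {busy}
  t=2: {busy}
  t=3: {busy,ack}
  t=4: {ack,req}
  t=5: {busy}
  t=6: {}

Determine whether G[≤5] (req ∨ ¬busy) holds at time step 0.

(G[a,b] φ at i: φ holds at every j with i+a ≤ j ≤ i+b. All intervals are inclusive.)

Check (req ∨ ¬busy) at every j in [0,5]:
  j=0: true
  j=1: false
  j=2: false
  j=3: false
  j=4: true
  j=5: false
Fails at j=1 → formula fails.

Does not hold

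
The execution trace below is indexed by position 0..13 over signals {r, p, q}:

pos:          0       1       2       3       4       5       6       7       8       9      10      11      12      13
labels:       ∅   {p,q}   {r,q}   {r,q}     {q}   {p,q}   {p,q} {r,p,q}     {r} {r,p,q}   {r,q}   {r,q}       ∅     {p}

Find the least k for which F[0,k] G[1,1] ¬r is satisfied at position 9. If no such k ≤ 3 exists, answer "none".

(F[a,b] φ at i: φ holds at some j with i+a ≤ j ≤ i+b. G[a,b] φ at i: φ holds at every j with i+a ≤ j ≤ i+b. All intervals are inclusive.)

2

Scan j = 9,10,… for G[1,1] ¬r:
  j=9: fails
  j=10: fails
  j=11: holds
First hit at j=11, so smallest k = 11-9 = 2.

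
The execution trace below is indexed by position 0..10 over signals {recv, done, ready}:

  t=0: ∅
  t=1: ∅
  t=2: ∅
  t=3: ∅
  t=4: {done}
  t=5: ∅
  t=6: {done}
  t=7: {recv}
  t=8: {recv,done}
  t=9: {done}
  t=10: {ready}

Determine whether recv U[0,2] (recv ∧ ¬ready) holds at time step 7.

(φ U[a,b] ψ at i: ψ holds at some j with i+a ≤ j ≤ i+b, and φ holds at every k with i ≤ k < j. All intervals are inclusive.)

Need some j in [7,9] with (recv ∧ ¬ready), and recv at every k in [7,j-1].
  j=7: (recv ∧ ¬ready) holds; no prefix to check → satisfied.

Yes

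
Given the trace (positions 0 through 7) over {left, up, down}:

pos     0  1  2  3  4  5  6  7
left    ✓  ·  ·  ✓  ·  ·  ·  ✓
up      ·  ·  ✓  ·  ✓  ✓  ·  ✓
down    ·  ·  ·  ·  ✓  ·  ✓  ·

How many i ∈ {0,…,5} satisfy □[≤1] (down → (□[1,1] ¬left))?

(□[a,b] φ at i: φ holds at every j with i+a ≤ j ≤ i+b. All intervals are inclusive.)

Evaluate at each i in [0,5]:
  i=0: ✓ (all of [0,1])
  i=1: ✓ (all of [1,2])
  i=2: ✓ (all of [2,3])
  i=3: ✓ (all of [3,4])
  i=4: ✓ (all of [4,5])
  i=5: ✗ (fails at j=6)
Positions where it holds: {0, 1, 2, 3, 4} → 5.

5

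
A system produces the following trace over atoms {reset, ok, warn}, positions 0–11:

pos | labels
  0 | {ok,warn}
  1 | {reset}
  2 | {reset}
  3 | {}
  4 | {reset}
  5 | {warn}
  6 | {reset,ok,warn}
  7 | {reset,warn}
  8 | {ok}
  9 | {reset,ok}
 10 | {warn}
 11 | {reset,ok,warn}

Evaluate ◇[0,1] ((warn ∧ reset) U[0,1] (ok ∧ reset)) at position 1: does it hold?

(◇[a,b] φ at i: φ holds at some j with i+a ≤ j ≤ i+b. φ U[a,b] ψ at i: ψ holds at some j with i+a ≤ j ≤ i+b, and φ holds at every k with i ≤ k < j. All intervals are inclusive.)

Check ((warn ∧ reset) U[0,1] (ok ∧ reset)) at each j in [1,2]:
  j=1: fails
  j=2: fails
No position in the window satisfies it → formula fails.

No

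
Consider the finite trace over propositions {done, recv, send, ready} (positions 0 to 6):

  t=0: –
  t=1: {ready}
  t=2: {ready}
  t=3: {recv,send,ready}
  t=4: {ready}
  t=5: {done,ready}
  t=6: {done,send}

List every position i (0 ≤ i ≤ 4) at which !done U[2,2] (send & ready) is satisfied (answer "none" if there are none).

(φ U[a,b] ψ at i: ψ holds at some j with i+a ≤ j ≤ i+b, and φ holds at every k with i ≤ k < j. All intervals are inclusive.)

1

Evaluate at each i in [0,4]:
  i=0: ✗ (no rhs in [2,2])
  i=1: ✓ (rhs at j=3; lhs holds on [1,2])
  i=2: ✗ (no rhs in [4,4])
  i=3: ✗ (no rhs in [5,5])
  i=4: ✗ (no rhs in [6,6])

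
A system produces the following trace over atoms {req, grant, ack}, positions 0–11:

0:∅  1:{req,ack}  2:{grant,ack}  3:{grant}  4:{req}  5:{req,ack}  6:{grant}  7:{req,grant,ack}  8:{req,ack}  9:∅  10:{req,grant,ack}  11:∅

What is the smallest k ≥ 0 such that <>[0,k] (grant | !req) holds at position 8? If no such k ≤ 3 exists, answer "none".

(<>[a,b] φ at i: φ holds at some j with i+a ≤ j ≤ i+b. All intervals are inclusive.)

Scan j = 8,9,… for (grant | !req):
  j=8: fails
  j=9: holds
First hit at j=9, so smallest k = 9-8 = 1.

1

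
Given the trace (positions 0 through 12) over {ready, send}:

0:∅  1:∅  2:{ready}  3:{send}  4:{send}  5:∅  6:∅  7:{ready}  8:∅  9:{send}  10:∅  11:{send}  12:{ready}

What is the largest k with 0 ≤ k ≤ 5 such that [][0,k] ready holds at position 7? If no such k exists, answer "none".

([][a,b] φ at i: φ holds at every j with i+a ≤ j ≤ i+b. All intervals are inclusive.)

0

ready must hold from j=7 onward; find where it first fails.
  j=7: holds
  j=8: fails
Holds on [7,7], so largest k = 0.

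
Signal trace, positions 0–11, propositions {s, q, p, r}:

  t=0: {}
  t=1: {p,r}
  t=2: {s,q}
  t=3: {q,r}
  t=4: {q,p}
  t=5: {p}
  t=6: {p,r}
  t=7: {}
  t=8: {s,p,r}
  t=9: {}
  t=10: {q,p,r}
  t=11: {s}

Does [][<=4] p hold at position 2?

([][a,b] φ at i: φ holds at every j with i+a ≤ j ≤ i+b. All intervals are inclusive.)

No

Check p at every j in [2,6]:
  j=2: false
  j=3: false
  j=4: true
  j=5: true
  j=6: true
Fails at j=2 → formula fails.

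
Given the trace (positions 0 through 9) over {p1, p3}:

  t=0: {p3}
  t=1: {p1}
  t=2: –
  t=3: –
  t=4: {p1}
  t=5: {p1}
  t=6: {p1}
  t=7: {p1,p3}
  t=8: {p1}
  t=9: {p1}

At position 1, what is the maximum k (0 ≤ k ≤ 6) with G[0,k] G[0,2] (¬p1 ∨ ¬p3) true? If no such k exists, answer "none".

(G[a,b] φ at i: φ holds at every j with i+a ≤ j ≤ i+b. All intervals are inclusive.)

G[0,2] (¬p1 ∨ ¬p3) must hold from j=1 onward; find where it first fails.
  j=1: holds
  j=2: holds
  j=3: holds
  j=4: holds
  j=5: fails
Holds on [1,4], so largest k = 3.

3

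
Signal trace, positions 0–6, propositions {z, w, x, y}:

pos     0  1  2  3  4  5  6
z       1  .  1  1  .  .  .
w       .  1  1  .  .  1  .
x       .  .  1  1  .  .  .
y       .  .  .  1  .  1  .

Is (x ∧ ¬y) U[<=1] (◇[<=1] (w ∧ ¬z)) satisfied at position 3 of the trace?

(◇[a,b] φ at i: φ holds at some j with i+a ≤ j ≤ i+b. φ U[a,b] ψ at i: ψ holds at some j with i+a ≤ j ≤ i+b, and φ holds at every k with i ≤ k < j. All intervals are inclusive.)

Need some j in [3,4] with ◇[<=1] (w ∧ ¬z), and (x ∧ ¬y) at every k in [3,j-1].
  j=3: ◇[<=1] (w ∧ ¬z) — fails (none in [3,4]).
  j=4: ◇[<=1] (w ∧ ¬z) holds, but (x ∧ ¬y) fails at k=3 → not this j.
No j in the window works → until fails.

No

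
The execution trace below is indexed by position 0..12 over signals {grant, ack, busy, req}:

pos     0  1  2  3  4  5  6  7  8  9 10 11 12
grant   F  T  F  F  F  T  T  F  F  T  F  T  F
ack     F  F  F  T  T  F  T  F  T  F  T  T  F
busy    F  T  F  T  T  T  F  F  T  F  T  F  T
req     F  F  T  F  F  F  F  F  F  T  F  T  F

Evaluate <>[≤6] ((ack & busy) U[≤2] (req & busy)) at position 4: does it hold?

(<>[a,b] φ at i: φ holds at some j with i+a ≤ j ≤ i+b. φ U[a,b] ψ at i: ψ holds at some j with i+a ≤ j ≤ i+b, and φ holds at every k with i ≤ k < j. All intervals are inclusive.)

Check ((ack & busy) U[≤2] (req & busy)) at each j in [4,10]:
  j=4: fails
  j=5: fails
  j=6: fails
  j=7: fails
  j=8: fails
  j=9: fails
  j=10: fails
No position in the window satisfies it → formula fails.

Does not hold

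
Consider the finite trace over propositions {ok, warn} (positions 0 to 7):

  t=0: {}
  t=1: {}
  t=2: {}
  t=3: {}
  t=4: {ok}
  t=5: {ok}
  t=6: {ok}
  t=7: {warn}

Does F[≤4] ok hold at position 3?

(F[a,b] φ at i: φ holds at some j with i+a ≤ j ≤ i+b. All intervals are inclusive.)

Check ok at each j in [3,7]:
  j=3: false
  j=4: true
  j=5: true
  j=6: true
  j=7: false
Found at j=4 → formula holds.

Holds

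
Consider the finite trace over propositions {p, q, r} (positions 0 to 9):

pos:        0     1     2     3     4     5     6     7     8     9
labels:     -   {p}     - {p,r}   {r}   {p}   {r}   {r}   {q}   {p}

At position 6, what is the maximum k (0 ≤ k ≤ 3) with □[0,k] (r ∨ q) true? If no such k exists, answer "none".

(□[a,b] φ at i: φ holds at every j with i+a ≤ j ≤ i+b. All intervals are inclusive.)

(r ∨ q) must hold from j=6 onward; find where it first fails.
  j=6: holds
  j=7: holds
  j=8: holds
  j=9: fails
Holds on [6,8], so largest k = 2.

2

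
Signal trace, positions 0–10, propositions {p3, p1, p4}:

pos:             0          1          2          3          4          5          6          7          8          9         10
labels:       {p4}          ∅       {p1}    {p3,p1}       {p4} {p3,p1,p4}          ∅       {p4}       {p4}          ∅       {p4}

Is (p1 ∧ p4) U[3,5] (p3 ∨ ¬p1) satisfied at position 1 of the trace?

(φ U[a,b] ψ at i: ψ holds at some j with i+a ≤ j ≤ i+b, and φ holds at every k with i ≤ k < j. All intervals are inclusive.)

Need some j in [4,6] with (p3 ∨ ¬p1), and (p1 ∧ p4) at every k in [1,j-1].
  j=4: (p3 ∨ ¬p1) holds, but (p1 ∧ p4) fails at k=1 → not this j.
  j=5: (p3 ∨ ¬p1) holds, but (p1 ∧ p4) fails at k=1 → not this j.
  j=6: (p3 ∨ ¬p1) holds, but (p1 ∧ p4) fails at k=1 → not this j.
No j in the window works → until fails.

No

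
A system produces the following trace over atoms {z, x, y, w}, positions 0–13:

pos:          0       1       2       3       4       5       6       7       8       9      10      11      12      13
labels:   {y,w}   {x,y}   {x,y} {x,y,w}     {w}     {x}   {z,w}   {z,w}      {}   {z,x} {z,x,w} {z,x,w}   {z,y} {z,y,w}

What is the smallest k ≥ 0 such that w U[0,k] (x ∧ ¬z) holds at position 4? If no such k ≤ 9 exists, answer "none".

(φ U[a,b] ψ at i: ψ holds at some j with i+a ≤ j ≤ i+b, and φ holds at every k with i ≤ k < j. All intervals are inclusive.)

Need earliest j ≥ 4 with (x ∧ ¬z), and w at every k in [4,j-1].
  j=4: rhs fails.
  j=5: rhs holds; lhs holds on [4,4]. k = 1.

1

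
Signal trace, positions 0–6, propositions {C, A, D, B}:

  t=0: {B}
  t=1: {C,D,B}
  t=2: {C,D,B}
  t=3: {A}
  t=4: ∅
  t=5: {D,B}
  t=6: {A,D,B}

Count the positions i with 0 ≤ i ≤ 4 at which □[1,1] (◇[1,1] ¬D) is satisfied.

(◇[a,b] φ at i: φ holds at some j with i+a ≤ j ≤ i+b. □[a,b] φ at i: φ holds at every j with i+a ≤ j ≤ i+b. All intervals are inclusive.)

Evaluate at each i in [0,4]:
  i=0: ✗ (fails at j=1)
  i=1: ✓ (all of [2,2])
  i=2: ✓ (all of [3,3])
  i=3: ✗ (fails at j=4)
  i=4: ✗ (fails at j=5)
Positions where it holds: {1, 2} → 2.

2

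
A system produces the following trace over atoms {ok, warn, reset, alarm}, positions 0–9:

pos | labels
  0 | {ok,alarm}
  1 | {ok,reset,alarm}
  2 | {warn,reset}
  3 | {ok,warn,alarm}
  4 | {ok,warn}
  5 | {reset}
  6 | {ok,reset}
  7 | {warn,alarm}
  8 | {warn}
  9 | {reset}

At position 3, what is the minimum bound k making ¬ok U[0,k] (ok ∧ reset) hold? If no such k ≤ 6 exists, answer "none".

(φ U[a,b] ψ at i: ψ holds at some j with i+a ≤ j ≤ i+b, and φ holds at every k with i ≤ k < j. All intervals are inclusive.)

none

Need earliest j ≥ 3 with (ok ∧ reset), and ¬ok at every k in [3,j-1].
  j=3: rhs fails.
  j=4: rhs fails.
  j=5: rhs fails.
  j=6: rhs holds but lhs fails at k=3.
  j=7: rhs fails.
  j=8: rhs fails.
  j=9: rhs fails.
No witness within the range → none.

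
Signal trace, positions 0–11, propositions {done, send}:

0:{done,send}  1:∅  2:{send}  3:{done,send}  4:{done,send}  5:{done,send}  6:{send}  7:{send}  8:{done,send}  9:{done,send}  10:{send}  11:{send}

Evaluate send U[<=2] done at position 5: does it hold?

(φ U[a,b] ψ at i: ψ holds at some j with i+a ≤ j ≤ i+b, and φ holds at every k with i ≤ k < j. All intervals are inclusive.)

True

Need some j in [5,7] with done, and send at every k in [5,j-1].
  j=5: done holds; no prefix to check → satisfied.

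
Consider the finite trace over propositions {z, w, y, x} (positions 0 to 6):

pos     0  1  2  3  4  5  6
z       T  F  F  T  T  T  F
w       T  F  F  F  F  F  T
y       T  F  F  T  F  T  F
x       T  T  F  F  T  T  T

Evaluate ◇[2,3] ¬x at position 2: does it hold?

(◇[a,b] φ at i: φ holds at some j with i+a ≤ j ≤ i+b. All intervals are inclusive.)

False

Check ¬x at each j in [4,5]:
  j=4: false
  j=5: false
No position in the window satisfies it → formula fails.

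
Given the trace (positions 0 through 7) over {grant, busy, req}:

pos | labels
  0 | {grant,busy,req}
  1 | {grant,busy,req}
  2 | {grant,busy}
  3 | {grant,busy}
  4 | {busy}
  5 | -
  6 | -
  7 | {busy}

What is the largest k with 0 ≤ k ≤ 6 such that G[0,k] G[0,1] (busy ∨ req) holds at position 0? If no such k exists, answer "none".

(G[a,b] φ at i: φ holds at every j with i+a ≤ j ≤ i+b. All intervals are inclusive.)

3

G[0,1] (busy ∨ req) must hold from j=0 onward; find where it first fails.
  j=0: holds
  j=1: holds
  j=2: holds
  j=3: holds
  j=4: fails
Holds on [0,3], so largest k = 3.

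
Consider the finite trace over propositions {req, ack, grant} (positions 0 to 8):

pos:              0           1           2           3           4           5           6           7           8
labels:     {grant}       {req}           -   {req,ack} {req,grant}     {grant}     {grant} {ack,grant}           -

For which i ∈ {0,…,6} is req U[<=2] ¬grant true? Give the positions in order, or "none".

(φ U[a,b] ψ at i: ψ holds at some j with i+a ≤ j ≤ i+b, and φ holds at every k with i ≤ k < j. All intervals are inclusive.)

1, 2, 3

Evaluate at each i in [0,6]:
  i=0: ✗ (lhs fails at k=0 before rhs at j=1)
  i=1: ✓ (rhs at j=1)
  i=2: ✓ (rhs at j=2)
  i=3: ✓ (rhs at j=3)
  i=4: ✗ (no rhs in [4,6])
  i=5: ✗ (no rhs in [5,7])
  i=6: ✗ (lhs fails at k=6 before rhs at j=8)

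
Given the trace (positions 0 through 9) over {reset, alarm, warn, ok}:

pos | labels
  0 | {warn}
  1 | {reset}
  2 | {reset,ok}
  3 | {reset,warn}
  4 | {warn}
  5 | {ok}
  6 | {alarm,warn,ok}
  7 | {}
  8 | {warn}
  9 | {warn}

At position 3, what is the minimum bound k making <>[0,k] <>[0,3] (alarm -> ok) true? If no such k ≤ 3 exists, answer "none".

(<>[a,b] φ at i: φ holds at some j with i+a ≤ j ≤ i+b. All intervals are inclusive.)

Scan j = 3,4,… for <>[0,3] (alarm -> ok):
  j=3: holds
First hit at j=3, so smallest k = 3-3 = 0.

0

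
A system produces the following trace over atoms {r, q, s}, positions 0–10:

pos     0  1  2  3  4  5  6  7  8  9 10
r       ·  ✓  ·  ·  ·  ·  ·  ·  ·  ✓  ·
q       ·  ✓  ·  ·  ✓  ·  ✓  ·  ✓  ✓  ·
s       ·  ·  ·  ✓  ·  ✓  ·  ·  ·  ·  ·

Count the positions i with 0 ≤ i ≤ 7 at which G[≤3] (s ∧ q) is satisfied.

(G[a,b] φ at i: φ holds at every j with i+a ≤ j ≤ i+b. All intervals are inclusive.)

Evaluate at each i in [0,7]:
  i=0: ✗ (fails at j=0)
  i=1: ✗ (fails at j=1)
  i=2: ✗ (fails at j=2)
  i=3: ✗ (fails at j=3)
  i=4: ✗ (fails at j=4)
  i=5: ✗ (fails at j=5)
  i=6: ✗ (fails at j=6)
  i=7: ✗ (fails at j=7)
Positions where it holds: {} → 0.

0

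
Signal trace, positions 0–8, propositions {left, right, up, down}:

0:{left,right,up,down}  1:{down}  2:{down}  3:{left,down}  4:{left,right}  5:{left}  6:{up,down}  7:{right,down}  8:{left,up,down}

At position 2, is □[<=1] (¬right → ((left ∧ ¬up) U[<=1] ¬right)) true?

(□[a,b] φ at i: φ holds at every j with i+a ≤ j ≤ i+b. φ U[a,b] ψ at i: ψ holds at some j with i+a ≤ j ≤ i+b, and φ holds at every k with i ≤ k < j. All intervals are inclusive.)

Check (¬right → ((left ∧ ¬up) U[<=1] ¬right)) at every j in [2,3]:
  j=2: antecedent true; consequent holds → ✓
  j=3: antecedent true; consequent holds → ✓
All positions satisfy it → formula holds.

True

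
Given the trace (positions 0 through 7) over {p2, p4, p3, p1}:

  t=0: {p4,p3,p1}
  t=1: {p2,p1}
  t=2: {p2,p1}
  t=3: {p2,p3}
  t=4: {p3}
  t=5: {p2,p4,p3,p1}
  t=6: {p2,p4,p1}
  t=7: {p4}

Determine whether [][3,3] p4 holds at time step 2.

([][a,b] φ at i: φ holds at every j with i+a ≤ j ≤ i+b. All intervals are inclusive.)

Check p4 at every j in [5,5]:
  j=5: true
All positions satisfy it → formula holds.

True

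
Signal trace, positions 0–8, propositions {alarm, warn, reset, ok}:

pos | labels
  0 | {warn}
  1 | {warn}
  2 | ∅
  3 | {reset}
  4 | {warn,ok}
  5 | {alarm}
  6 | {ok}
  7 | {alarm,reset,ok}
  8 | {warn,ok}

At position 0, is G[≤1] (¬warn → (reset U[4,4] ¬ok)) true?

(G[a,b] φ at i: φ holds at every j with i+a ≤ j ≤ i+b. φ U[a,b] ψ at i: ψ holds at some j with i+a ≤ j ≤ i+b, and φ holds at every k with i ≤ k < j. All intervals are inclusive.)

Check (¬warn → (reset U[4,4] ¬ok)) at every j in [0,1]:
  j=0: antecedent false → ✓
  j=1: antecedent false → ✓
All positions satisfy it → formula holds.

True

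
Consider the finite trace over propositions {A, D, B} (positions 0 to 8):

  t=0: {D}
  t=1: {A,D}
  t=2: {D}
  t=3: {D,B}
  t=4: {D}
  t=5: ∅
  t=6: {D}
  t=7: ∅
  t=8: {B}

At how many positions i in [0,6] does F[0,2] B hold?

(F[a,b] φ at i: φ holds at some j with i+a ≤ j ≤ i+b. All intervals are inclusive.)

Evaluate at each i in [0,6]:
  i=0: ✗ (none in [0,2])
  i=1: ✓ (witness j=3)
  i=2: ✓ (witness j=3)
  i=3: ✓ (witness j=3)
  i=4: ✗ (none in [4,6])
  i=5: ✗ (none in [5,7])
  i=6: ✓ (witness j=8)
Positions where it holds: {1, 2, 3, 6} → 4.

4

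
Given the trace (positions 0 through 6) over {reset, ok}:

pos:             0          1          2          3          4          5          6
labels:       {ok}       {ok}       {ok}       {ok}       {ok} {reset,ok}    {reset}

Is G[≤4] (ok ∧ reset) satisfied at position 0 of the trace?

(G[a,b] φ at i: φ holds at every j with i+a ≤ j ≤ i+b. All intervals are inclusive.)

Does not hold

Check (ok ∧ reset) at every j in [0,4]:
  j=0: false
  j=1: false
  j=2: false
  j=3: false
  j=4: false
Fails at j=0 → formula fails.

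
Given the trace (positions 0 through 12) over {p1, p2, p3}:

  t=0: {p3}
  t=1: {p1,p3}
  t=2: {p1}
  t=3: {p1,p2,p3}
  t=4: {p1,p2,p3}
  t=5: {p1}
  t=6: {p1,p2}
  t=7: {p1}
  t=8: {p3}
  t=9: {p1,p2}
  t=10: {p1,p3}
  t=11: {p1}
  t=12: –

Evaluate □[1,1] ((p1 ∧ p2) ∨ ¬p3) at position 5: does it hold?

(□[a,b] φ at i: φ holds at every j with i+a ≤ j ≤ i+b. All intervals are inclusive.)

Check ((p1 ∧ p2) ∨ ¬p3) at every j in [6,6]:
  j=6: true
All positions satisfy it → formula holds.

Holds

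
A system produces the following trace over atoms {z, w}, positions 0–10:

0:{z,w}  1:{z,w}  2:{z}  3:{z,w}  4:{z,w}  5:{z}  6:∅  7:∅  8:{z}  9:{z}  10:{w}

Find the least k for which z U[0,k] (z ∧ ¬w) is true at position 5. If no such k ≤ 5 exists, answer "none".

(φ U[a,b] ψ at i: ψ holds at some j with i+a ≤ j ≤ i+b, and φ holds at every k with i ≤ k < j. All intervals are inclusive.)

0

Need earliest j ≥ 5 with (z ∧ ¬w), and z at every k in [5,j-1].
  j=5: rhs holds (empty prefix). k = 0.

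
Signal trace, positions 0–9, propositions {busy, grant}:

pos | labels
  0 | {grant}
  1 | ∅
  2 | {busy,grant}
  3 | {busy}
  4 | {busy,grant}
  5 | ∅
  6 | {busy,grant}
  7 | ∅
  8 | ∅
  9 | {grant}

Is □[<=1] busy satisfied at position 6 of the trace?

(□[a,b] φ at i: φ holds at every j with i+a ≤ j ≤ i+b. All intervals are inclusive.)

False

Check busy at every j in [6,7]:
  j=6: true
  j=7: false
Fails at j=7 → formula fails.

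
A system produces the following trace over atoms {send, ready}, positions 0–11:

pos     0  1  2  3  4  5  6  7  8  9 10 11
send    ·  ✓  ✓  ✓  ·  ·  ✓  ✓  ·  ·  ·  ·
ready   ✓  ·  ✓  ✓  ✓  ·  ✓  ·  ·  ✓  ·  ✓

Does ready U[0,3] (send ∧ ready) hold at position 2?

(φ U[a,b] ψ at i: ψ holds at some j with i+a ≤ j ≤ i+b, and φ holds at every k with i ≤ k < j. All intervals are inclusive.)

Holds

Need some j in [2,5] with (send ∧ ready), and ready at every k in [2,j-1].
  j=2: (send ∧ ready) holds; no prefix to check → satisfied.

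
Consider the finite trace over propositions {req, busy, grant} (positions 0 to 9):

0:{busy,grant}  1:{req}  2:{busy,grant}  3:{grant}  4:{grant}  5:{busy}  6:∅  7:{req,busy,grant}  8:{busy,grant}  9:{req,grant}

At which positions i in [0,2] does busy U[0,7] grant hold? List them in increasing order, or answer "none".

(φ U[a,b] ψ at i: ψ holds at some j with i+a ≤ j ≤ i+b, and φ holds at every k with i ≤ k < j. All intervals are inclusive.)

0, 2

Evaluate at each i in [0,2]:
  i=0: ✓ (rhs at j=0)
  i=1: ✗ (lhs fails at k=1 before rhs at j=2)
  i=2: ✓ (rhs at j=2)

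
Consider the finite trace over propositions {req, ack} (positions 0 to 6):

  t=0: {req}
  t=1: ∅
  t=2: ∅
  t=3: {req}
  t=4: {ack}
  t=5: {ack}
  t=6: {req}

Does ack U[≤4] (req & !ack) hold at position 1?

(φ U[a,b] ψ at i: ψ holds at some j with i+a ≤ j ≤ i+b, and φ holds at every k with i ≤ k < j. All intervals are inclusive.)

False

Need some j in [1,5] with (req & !ack), and ack at every k in [1,j-1].
  j=1: (req & !ack) false.
  j=2: (req & !ack) false.
  j=3: (req & !ack) holds, but ack fails at k=1 → not this j.
  j=4: (req & !ack) false.
  j=5: (req & !ack) false.
No j in the window works → until fails.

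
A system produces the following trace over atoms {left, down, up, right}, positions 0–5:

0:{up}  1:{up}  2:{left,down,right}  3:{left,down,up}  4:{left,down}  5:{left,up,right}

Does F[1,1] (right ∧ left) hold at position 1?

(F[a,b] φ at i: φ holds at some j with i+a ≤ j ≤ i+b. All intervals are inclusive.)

Holds

Check (right ∧ left) at each j in [2,2]:
  j=2: true
Found at j=2 → formula holds.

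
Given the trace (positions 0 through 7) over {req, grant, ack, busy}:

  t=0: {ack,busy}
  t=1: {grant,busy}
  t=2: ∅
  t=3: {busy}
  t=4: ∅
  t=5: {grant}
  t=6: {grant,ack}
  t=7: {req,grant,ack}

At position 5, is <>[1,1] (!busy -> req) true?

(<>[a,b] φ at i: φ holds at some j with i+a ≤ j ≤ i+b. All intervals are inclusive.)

Check (!busy -> req) at each j in [6,6]:
  j=6: false
No position in the window satisfies it → formula fails.

No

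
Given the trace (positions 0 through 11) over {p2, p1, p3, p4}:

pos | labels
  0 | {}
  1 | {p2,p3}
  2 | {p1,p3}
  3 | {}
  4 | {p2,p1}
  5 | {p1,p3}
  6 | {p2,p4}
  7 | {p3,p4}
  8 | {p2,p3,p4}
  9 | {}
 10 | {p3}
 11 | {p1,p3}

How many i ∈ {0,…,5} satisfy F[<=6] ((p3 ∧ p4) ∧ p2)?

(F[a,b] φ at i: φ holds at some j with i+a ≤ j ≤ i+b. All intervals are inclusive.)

Evaluate at each i in [0,5]:
  i=0: ✗ (none in [0,6])
  i=1: ✗ (none in [1,7])
  i=2: ✓ (witness j=8)
  i=3: ✓ (witness j=8)
  i=4: ✓ (witness j=8)
  i=5: ✓ (witness j=8)
Positions where it holds: {2, 3, 4, 5} → 4.

4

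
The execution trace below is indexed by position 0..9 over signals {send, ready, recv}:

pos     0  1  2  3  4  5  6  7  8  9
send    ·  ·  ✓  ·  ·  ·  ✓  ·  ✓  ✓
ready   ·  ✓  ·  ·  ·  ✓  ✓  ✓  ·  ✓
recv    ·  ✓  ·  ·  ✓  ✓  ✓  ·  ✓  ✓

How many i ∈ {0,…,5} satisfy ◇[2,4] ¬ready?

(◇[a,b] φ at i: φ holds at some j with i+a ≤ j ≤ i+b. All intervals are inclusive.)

Evaluate at each i in [0,5]:
  i=0: ✓ (witness j=2)
  i=1: ✓ (witness j=3)
  i=2: ✓ (witness j=4)
  i=3: ✗ (none in [5,7])
  i=4: ✓ (witness j=8)
  i=5: ✓ (witness j=8)
Positions where it holds: {0, 1, 2, 4, 5} → 5.

5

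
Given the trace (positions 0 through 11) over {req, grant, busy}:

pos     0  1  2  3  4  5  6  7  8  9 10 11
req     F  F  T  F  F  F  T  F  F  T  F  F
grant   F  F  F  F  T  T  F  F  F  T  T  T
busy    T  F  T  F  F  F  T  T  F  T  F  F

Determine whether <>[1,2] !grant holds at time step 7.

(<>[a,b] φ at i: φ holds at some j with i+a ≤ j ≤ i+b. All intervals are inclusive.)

True

Check !grant at each j in [8,9]:
  j=8: true
  j=9: false
Found at j=8 → formula holds.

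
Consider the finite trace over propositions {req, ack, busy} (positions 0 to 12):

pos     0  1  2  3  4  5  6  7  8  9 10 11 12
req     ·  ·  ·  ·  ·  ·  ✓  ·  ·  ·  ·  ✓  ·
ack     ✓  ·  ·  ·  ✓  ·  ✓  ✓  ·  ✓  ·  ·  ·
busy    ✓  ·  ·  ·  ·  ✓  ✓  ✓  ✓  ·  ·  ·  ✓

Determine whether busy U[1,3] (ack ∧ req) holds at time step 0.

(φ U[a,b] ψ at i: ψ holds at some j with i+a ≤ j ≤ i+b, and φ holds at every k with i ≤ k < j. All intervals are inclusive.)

False

Need some j in [1,3] with (ack ∧ req), and busy at every k in [0,j-1].
  j=1: (ack ∧ req) false.
  j=2: (ack ∧ req) false.
  j=3: (ack ∧ req) false.
No j in the window works → until fails.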